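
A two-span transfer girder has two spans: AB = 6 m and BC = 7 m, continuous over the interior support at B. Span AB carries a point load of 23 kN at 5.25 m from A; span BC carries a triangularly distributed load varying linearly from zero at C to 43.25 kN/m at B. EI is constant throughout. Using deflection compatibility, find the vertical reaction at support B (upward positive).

R_B = 146.6 kN

Insert a hinge at B; M_B is the redundant, and each span becomes simply supported.
End slopes at the hinge B, treating each span as simply supported:
  span AB: point load 23 at a = 5.25: Pab(L + a)/(6LEI) = 28.3/EI
  span BC: triangular load, peak 43.25: w₀L³/(45EI) = 329.7/EI
  relative rotation θ_0 = (28.3 + 329.7)/EI = 358/EI
A unit hogging moment at B produces rotation L₁/(3EI) + L₂/(3EI) = 4.333/EI.
Compatibility: M_B·(L₁+L₂)/(3EI) = θ_0, giving M_B = 82.61 kN·m (hogging).
Span AB, ΣM about A with M_B applied at B: R_B^{AB}·6 = 120.8 + 82.61, so R_B^{AB} = 33.89 kN and R_A = 23 − 33.89 = -10.89 kN.
Span BC, ΣM about C: R_B^{BC}·7 = 706.4 + 82.61, so R_B^{BC} = 112.7 kN and R_C = 151.4 − 112.7 = 38.66 kN.
R_B = 33.89 + 112.7 = 146.6 kN.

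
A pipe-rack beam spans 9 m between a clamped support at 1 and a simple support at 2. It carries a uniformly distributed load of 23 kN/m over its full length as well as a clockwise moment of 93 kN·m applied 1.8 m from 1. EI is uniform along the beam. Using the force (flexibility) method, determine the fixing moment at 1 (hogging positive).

Take the reaction at 2 as the redundant and release it; the primary structure is a cantilever fixed at 1.
Downward deflection at the released point 2 due to the loads:
  UDL 23: wL⁴/(8EI) = 18863/EI
  clockwise couple 93 at a = 1.8: M₀a(2L − a)/(2EI) = 1356/EI
  δ_0 = 20219/EI
Flexibility coefficient — unit upward force at 2: δ_{22} = L³/(3EI) = 243/EI.
Compatibility at 2: δ_0 − R_2·δ_{22} = 0, so R_2 = 20219/243 = 83.2 kN.
Moment equilibrium about 1: M_1 = Σ(load moments about 1) − R_2·L = 1024 − 83.2×9 = 275.7 kN·m.

M_1 = 275.7 kN·m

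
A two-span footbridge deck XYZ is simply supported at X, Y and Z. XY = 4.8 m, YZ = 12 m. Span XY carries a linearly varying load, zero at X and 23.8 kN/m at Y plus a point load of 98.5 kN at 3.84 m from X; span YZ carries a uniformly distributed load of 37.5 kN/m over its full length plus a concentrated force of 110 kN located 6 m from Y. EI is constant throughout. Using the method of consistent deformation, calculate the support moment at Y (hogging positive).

Take M_Y as the redundant. Released structure: two simple spans XY and YZ with a hinge at Y.
Rotations at Y on the released spans (each span's end-slope, ×1/EI):
  span XY: triangular load, peak 23.8: w₀L³/(45EI) = 58.49/EI
  span XY: point load 98.5 at a = 3.84: Pab(L + a)/(6LEI) = 108.9/EI
  span YZ: UDL 37.5: wL³/(24EI) = 2700/EI
  span YZ: point load 110 at a = 6: Pab(L + b)/(6LEI) = 990/EI
  relative rotation θ_0 = (167.4 + 3690)/EI = 3857/EI
A unit hogging moment at Y produces rotation L₁/(3EI) + L₂/(3EI) = 5.6/EI.
Compatibility: M_Y·(L₁+L₂)/(3EI) = θ_0, giving M_Y = 688.8 kN·m (hogging).

M_Y = 688.8 kN·m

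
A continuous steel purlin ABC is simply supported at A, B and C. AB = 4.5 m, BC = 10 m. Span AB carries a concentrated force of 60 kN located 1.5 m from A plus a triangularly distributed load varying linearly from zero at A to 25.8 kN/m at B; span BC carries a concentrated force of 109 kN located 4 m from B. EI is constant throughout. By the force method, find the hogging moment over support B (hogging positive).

Insert a hinge at B; M_B is the redundant, and each span becomes simply supported.
End slopes at the hinge B, treating each span as simply supported:
  span AB: point load 60 at a = 1.5: Pab(L + a)/(6LEI) = 60/EI
  span AB: triangular load, peak 25.8: w₀L³/(45EI) = 52.24/EI
  span BC: point load 109 at a = 4: Pab(L + b)/(6LEI) = 697.6/EI
  relative rotation θ_0 = (112.2 + 697.6)/EI = 809.8/EI
A unit hogging moment at B produces rotation L₁/(3EI) + L₂/(3EI) = 4.833/EI.
Compatibility: M_B·(L₁+L₂)/(3EI) = θ_0, giving M_B = 167.6 kN·m (hogging).

M_B = 167.6 kN·m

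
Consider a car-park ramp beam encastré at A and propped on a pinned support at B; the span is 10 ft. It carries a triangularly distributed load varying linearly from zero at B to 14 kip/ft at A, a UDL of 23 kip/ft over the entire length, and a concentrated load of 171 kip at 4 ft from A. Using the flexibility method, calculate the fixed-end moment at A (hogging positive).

M_A = 709.2 kip·ft

Remove the prop at B; the released (primary) structure is a cantilever built in at A.
Primary-structure tip deflection at B by superposition:
  triangular load, peak 14 at the fixed end: w₀L⁴/(30EI) = 4667/EI
  UDL 23: wL⁴/(8EI) = 28750/EI
  point load 171 at a = 4: Pa²(3L − a)/(6EI) = 11856/EI
  δ_0 = 45273/EI
Flexibility coefficient — unit upward force at B: δ_{BB} = L³/(3EI) = 333.3/EI.
The prop prevents deflection at B: R_B = δ_0/δ_{BB} = 45273/333.3 = 135.8 kip.
Moment equilibrium about A: M_A = Σ(load moments about A) − R_B·L = 2067 − 135.8×10 = 709.2 kip·ft.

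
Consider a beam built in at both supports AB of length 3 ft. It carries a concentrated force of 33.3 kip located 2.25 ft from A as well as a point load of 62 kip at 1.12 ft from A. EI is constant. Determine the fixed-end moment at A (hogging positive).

M_A = 31.95 kip·ft

Release both end moments; the primary structure is a simply-supported span AB with redundants M_A and M_B.
On the primary (simply-supported) span, the end slopes from the loading are:
  at A: point load 33.3 at a = 2.25: Pab(L + b)/(6LEI) = 11.71/EI
  at B: point load 33.3 at a = 2.25: Pab(L + a)/(6LEI) = 16.39/EI
  at A: point load 62 at a = 1.12: Pab(L + b)/(6LEI) = 35.39/EI
  at B: point load 62 at a = 1.12: Pab(L + a)/(6LEI) = 29.88/EI
  θ_A0 = 47.1/EI,  θ_B0 = 46.27/EI
Flexibility coefficients: a unit moment at one end gives L/(3EI) there and L/(6EI) at the far end, so f₁₁ = f₂₂ = 1/EI and f₁₂ = f₂₁ = 0.5/EI.
Compatibility — zero rotation at each built-in end:
  1 M_A + 0.5 M_B = 47.1
  0.5 M_A + 1 M_B = 46.27
Solving the pair gives M_A = 31.95 kip·ft and M_B = 30.29 kip·ft (hogging).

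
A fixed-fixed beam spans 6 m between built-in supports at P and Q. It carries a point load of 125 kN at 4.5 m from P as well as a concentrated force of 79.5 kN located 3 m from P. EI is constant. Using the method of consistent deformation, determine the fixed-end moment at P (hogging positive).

Take the two fixed-end moments M_P, M_Q as redundants; the released structure is the simple span PQ.
End rotations of the released simple span under the applied load (×1/EI):
  at P: point load 125 at a = 4.5: Pab(L + b)/(6LEI) = 175.8/EI
  at Q: point load 125 at a = 4.5: Pab(L + a)/(6LEI) = 246.1/EI
  at P: point load 79.5 at a = 3: Pab(L + b)/(6LEI) = 178.9/EI
  at Q: point load 79.5 at a = 3: Pab(L + a)/(6LEI) = 178.9/EI
  θ_P0 = 354.7/EI,  θ_Q0 = 425/EI
Flexibility coefficients: a unit moment at one end gives L/(3EI) there and L/(6EI) at the far end, so f₁₁ = f₂₂ = 2/EI and f₁₂ = f₂₁ = 1/EI.
Compatibility — zero rotation at each built-in end:
  2 M_P + 1 M_Q = 354.7
  1 M_P + 2 M_Q = 425
Solving the pair gives M_P = 94.78 kN·m and M_Q = 165.1 kN·m (hogging).

M_P = 94.78 kN·m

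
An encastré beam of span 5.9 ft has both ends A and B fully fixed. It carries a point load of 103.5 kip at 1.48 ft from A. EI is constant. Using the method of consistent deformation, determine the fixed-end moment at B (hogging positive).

M_B = 28.79 kip·ft

Release both end moments; the primary structure is a simply-supported span AB with redundants M_A and M_B.
End rotations of the released simple span under the applied load (×1/EI):
  at A: point load 103.5 at a = 1.48: Pab(L + b)/(6LEI) = 197.4/EI
  at B: point load 103.5 at a = 1.48: Pab(L + a)/(6LEI) = 141.1/EI
  θ_A0 = 197.4/EI,  θ_B0 = 141.1/EI
Flexibility coefficients: a unit moment at one end gives L/(3EI) there and L/(6EI) at the far end, so f₁₁ = f₂₂ = 1.967/EI and f₁₂ = f₂₁ = 0.9833/EI.
Compatibility — zero rotation at each built-in end:
  1.967 M_A + 0.9833 M_B = 197.4
  0.9833 M_A + 1.967 M_B = 141.1
Solving the pair gives M_A = 85.97 kip·ft and M_B = 28.79 kip·ft (hogging).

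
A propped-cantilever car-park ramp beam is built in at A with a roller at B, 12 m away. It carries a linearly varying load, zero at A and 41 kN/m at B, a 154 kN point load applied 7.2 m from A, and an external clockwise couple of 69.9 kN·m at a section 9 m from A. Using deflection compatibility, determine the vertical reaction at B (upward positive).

R_B = 210 kN

Choose R_B as the redundant. The primary structure is the cantilever fixed at A.
Primary-structure tip deflection at B by superposition:
  triangular load, peak 41 at the free end: 11w₀L⁴/(120EI) = 77933/EI
  point load 154 at a = 7.2: Pa²(3L − a)/(6EI) = 38320/EI
  clockwise couple 69.9 at a = 9: M₀a(2L − a)/(2EI) = 4718/EI
  δ_0 = 120971/EI
Flexibility coefficient — unit upward force at B: δ_{BB} = L³/(3EI) = 576/EI.
The prop prevents deflection at B: R_B = δ_0/δ_{BB} = 120971/576 = 210 kN.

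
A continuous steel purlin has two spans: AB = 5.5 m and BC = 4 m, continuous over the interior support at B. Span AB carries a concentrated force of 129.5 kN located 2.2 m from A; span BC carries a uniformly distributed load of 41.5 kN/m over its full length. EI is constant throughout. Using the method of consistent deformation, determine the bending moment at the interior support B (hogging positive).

M_B = 104.2 kN·m

Insert a hinge at B; M_B is the redundant, and each span becomes simply supported.
Rotations at B on the released spans (each span's end-slope, ×1/EI):
  span AB: point load 129.5 at a = 2.2: Pab(L + a)/(6LEI) = 219.4/EI
  span BC: UDL 41.5: wL³/(24EI) = 110.7/EI
  relative rotation θ_0 = (219.4 + 110.7)/EI = 330/EI
A unit hogging moment at B produces rotation L₁/(3EI) + L₂/(3EI) = 3.167/EI.
Compatibility: M_B·(L₁+L₂)/(3EI) = θ_0, giving M_B = 104.2 kN·m (hogging).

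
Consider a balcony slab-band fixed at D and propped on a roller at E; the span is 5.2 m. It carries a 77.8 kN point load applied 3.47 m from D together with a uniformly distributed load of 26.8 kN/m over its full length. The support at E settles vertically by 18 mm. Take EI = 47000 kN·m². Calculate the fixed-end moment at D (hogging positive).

Release the roller at E. Primary structure: cantilever fixed at D.
Deflection at E on the released cantilever, summing each load's contribution:
  point load 77.8 at a = 3.47: Pa²(3L − a)/(6EI) = 1894/EI
  UDL 26.8: wL⁴/(8EI) = 2449/EI
  δ_0 = 4343/EI
Tip deflection under a unit load at E: L³/(3EI) = 46.87/EI.
With EI = 47000 kN·m²: δ_0 = 0.09241 m and δ_{EE} = 0.000997 m/kN.
Compatibility — the beam at E must follow the support down by 0.018 m: δ_0 − R_E·δ_{EE} = 0.018, so R_E = (0.09241 − 0.018)/0.000997 = 74.62 kN.
Moment equilibrium about D: M_D = Σ(load moments about D) − R_E·L = 632.3 − 74.62×5.2 = 244.3 kN·m.

M_D = 244.3 kN·m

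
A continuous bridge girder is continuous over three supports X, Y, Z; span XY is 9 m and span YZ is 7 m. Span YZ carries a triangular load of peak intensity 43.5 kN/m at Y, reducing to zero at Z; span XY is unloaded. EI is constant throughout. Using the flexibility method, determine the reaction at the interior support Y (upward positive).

R_Y = 117.3 kN

Insert a hinge at Y; M_Y is the redundant, and each span becomes simply supported.
End slopes at the hinge Y, treating each span as simply supported:
  span YZ: triangular load, peak 43.5: w₀L³/(45EI) = 331.6/EI
  relative rotation θ_0 = (0 + 331.6)/EI = 331.6/EI
A unit hogging moment at Y produces rotation L₁/(3EI) + L₂/(3EI) = 5.333/EI.
Compatibility: M_Y·(L₁+L₂)/(3EI) = θ_0, giving M_Y = 62.17 kN·m (hogging).
Span XY, ΣM about X with M_Y applied at Y: R_Y^{XY}·9 = 0 + 62.17, so R_Y^{XY} = 6.908 kN and R_X = 0 − 6.908 = -6.908 kN.
Span YZ, ΣM about Z: R_Y^{YZ}·7 = 710.5 + 62.17, so R_Y^{YZ} = 110.4 kN and R_Z = 152.2 − 110.4 = 41.87 kN.
R_Y = 6.908 + 110.4 = 117.3 kN.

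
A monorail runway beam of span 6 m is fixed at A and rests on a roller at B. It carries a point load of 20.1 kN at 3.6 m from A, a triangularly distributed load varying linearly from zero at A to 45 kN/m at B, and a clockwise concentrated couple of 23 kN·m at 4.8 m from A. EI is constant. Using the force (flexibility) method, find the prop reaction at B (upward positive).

R_B = 88.45 kN

Choose R_B as the redundant. The primary structure is the cantilever fixed at A.
Downward deflection at the released point B due to the loads:
  point load 20.1 at a = 3.6: Pa²(3L − a)/(6EI) = 625.2/EI
  triangular load, peak 45 at the free end: 11w₀L⁴/(120EI) = 5346/EI
  clockwise couple 23 at a = 4.8: M₀a(2L − a)/(2EI) = 397.4/EI
  δ_0 = 6369/EI
Flexibility coefficient — unit upward force at B: δ_{BB} = L³/(3EI) = 72/EI.
The prop prevents deflection at B: R_B = δ_0/δ_{BB} = 6369/72 = 88.45 kN.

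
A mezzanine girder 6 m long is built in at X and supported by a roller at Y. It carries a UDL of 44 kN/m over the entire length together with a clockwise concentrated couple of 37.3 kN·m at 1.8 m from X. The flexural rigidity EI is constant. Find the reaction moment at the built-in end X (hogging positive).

M_X = 206.8 kN·m

Choose R_Y as the redundant. The primary structure is the cantilever fixed at X.
Free-end deflection of the primary structure under the applied loading (downward +):
  UDL 44: wL⁴/(8EI) = 7128/EI
  clockwise couple 37.3 at a = 1.8: M₀a(2L − a)/(2EI) = 342.4/EI
  δ_0 = 7470/EI
Tip deflection under a unit load at Y: L³/(3EI) = 72/EI.
The prop prevents deflection at Y: R_Y = δ_0/δ_{YY} = 7470/72 = 103.8 kN.
Moment equilibrium about X: M_X = Σ(load moments about X) − R_Y·L = 829.3 − 103.8×6 = 206.8 kN·m.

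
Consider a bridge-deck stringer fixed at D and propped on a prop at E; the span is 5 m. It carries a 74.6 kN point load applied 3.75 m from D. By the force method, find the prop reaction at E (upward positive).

R_E = 47.21 kN

Release the roller at E. Primary structure: cantilever fixed at D.
Free-end deflection of the primary structure under the applied loading (downward +):
  point load 74.6 at a = 3.75: Pa²(3L − a)/(6EI) = 1967/EI
Tip deflection under a unit load at E: L³/(3EI) = 41.67/EI.
Compatibility at E: δ_0 − R_E·δ_{EE} = 0, so R_E = 1967/41.67 = 47.21 kN.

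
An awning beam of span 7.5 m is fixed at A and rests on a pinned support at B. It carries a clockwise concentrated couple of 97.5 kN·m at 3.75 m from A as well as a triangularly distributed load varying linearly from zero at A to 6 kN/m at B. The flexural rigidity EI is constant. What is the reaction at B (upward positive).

Remove the prop at B; the released (primary) structure is a cantilever built in at A.
Downward deflection at the released point B due to the loads:
  clockwise couple 97.5 at a = 3.75: M₀a(2L − a)/(2EI) = 2057/EI
  triangular load, peak 6 at the free end: 11w₀L⁴/(120EI) = 1740/EI
  δ_0 = 3797/EI
Flexibility coefficient — unit upward force at B: δ_{BB} = L³/(3EI) = 140.6/EI.
The prop prevents deflection at B: R_B = δ_0/δ_{BB} = 3797/140.6 = 27 kN.

R_B = 27 kN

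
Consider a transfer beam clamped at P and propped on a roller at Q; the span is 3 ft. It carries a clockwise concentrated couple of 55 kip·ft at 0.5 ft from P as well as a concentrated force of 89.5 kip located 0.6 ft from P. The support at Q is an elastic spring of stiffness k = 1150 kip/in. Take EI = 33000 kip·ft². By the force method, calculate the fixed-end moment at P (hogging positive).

Take the reaction at Q as the redundant and release it; the primary structure is a cantilever fixed at P.
Downward deflection at the released point Q due to the loads:
  clockwise couple 55 at a = 0.5: M₀a(2L − a)/(2EI) = 75.62/EI
  point load 89.5 at a = 0.6: Pa²(3L − a)/(6EI) = 45.11/EI
  δ_0 = 120.7/EI
Flexibility coefficient — unit upward force at Q: δ_{QQ} = L³/(3EI) = 9/EI.
With EI = 33000 kip·ft²: δ_0 = 0.003659 ft and δ_{QQ} = 0.000273 ft/kip.
Compatibility — the spring shortens by R_Q/k under the reaction it provides: δ_0 − R_Q·δ_{QQ} = R_Q/k. With 1/k = 1/(1150×12) ft/kip = 0.000072 ft/kip, R_Q = δ_0 / (δ_{QQ} + 1/k) = 0.003659 / (0.000273 + 0.000072) = 10.6 kip.
Moment equilibrium about P: M_P = Σ(load moments about P) − R_Q·L = 108.7 − 10.6×3 = 76.9 kip·ft.

M_P = 76.9 kip·ft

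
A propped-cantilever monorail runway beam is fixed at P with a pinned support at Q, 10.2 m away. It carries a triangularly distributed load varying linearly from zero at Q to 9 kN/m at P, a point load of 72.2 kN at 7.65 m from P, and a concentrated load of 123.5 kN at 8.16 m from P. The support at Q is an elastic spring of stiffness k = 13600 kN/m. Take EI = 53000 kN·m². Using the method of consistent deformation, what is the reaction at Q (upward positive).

Remove the prop at Q; the released (primary) structure is a cantilever built in at P.
Deflection at Q on the released cantilever, summing each load's contribution:
  triangular load, peak 9 at the fixed end: w₀L⁴/(30EI) = 3247/EI
  point load 72.2 at a = 7.65: Pa²(3L − a)/(6EI) = 16162/EI
  point load 123.5 at a = 8.16: Pa²(3L − a)/(6EI) = 30755/EI
  δ_0 = 50164/EI
Flexibility coefficient — unit upward force at Q: δ_{QQ} = L³/(3EI) = 353.7/EI.
With EI = 53000 kN·m²: δ_0 = 0.9465 m and δ_{QQ} = 0.006674 m/kN.
Compatibility — the spring shortens by R_Q/k under the reaction it provides: δ_0 − R_Q·δ_{QQ} = R_Q/k. With 1/k = 0.000074 m/kN, R_Q = δ_0 / (δ_{QQ} + 1/k) = 0.9465 / (0.006674 + 0.000074) = 140.3 kN.

R_Q = 140.3 kN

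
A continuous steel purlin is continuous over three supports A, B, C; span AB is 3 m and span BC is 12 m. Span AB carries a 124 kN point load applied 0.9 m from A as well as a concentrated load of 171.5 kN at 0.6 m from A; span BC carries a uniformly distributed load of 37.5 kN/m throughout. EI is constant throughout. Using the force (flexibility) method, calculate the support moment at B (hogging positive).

Take M_B as the redundant. Released structure: two simple spans AB and BC with a hinge at B.
Rotations at B on the released spans (each span's end-slope, ×1/EI):
  span AB: point load 124 at a = 0.9: Pab(L + a)/(6LEI) = 50.78/EI
  span AB: point load 171.5 at a = 0.6: Pab(L + a)/(6LEI) = 49.39/EI
  span BC: UDL 37.5: wL³/(24EI) = 2700/EI
  relative rotation θ_0 = (100.2 + 2700)/EI = 2800/EI
A unit hogging moment at B produces rotation L₁/(3EI) + L₂/(3EI) = 5/EI.
Compatibility: M_B·(L₁+L₂)/(3EI) = θ_0, giving M_B = 560 kN·m (hogging).

M_B = 560 kN·m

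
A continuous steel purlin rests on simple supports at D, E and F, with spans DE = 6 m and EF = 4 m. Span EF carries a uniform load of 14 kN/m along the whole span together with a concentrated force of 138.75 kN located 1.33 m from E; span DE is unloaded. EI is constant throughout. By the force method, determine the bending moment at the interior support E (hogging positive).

M_E = 52.28 kN·m

Take M_E as the redundant. Released structure: two simple spans DE and EF with a hinge at E.
Rotations at E on the released spans (each span's end-slope, ×1/EI):
  span EF: UDL 14: wL³/(24EI) = 37.33/EI
  span EF: point load 138.75 at a = 1.33: Pab(L + b)/(6LEI) = 136.9/EI
  relative rotation θ_0 = (0 + 174.3)/EI = 174.3/EI
A unit hogging moment at E produces rotation L₁/(3EI) + L₂/(3EI) = 3.333/EI.
Compatibility: M_E·(L₁+L₂)/(3EI) = θ_0, giving M_E = 52.28 kN·m (hogging).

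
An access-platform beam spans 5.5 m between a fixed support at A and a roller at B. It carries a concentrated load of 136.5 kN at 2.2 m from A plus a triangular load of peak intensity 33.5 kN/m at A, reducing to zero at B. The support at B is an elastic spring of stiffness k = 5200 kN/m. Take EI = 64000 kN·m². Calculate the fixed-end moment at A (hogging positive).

Release the roller at B. Primary structure: cantilever fixed at A.
Downward deflection at the released point B due to the loads:
  point load 136.5 at a = 2.2: Pa²(3L − a)/(6EI) = 1575/EI
  triangular load, peak 33.5 at the fixed end: w₀L⁴/(30EI) = 1022/EI
  δ_0 = 2596/EI
Flexibility coefficient — unit upward force at B: δ_{BB} = L³/(3EI) = 55.46/EI.
With EI = 64000 kN·m²: δ_0 = 0.040569 m and δ_{BB} = 0.000867 m/kN.
Compatibility — the spring shortens by R_B/k under the reaction it provides: δ_0 − R_B·δ_{BB} = R_B/k. With 1/k = 0.000192 m/kN, R_B = δ_0 / (δ_{BB} + 1/k) = 0.040569 / (0.000867 + 0.000192) = 38.31 kN.
Moment equilibrium about A: M_A = Σ(load moments about A) − R_B·L = 469.2 − 38.31×5.5 = 258.5 kN·m.

M_A = 258.5 kN·m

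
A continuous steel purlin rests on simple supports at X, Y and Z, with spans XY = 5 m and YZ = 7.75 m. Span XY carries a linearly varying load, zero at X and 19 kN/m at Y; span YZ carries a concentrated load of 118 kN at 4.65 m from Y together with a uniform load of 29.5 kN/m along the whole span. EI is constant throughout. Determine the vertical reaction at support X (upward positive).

R_X = -32.25 kN

Insert a hinge at Y; M_Y is the redundant, and each span becomes simply supported.
End slopes at the hinge Y, treating each span as simply supported:
  span XY: triangular load, peak 19: w₀L³/(45EI) = 52.78/EI
  span YZ: point load 118 at a = 4.65: Pab(L + b)/(6LEI) = 396.9/EI
  span YZ: UDL 29.5: wL³/(24EI) = 572.2/EI
  relative rotation θ_0 = (52.78 + 969.1)/EI = 1022/EI
A unit hogging moment at Y produces rotation L₁/(3EI) + L₂/(3EI) = 4.25/EI.
Compatibility: M_Y·(L₁+L₂)/(3EI) = θ_0, giving M_Y = 240.4 kN·m (hogging).
Span XY, ΣM about X with M_Y applied at Y: R_Y^{XY}·5 = 158.3 + 240.4, so R_Y^{XY} = 79.75 kN and R_X = 47.5 − 79.75 = -32.25 kN.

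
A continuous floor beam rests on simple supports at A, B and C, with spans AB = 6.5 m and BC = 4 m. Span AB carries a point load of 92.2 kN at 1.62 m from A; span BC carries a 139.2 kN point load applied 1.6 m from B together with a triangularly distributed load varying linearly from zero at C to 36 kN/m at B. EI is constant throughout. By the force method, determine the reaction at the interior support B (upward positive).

R_B = 194.4 kN

Release continuity at B by inserting a hinge; the redundant is the internal moment M_B. The primary structure is two simply-supported spans AB and BC.
End slopes at the hinge B, treating each span as simply supported:
  span AB: point load 92.2 at a = 1.62: Pab(L + a)/(6LEI) = 151.8/EI
  span BC: point load 139.2 at a = 1.6: Pab(L + b)/(6LEI) = 142.5/EI
  span BC: triangular load, peak 36: w₀L³/(45EI) = 51.2/EI
  relative rotation θ_0 = (151.8 + 193.7)/EI = 345.5/EI
A unit hogging moment at B produces rotation L₁/(3EI) + L₂/(3EI) = 3.5/EI.
Slope continuity at B: θ_0 = M_B·3.5/EI, so M_B = 345.5/3.5 = 98.71 kN·m (hogging).
Span AB, ΣM about A with M_B applied at B: R_B^{AB}·6.5 = 149.4 + 98.71, so R_B^{AB} = 38.17 kN and R_A = 92.2 − 38.17 = 54.03 kN.
Span BC, ΣM about C: R_B^{BC}·4 = 526.1 + 98.71, so R_B^{BC} = 156.2 kN and R_C = 211.2 − 156.2 = 55 kN.
R_B = 38.17 + 156.2 = 194.4 kN.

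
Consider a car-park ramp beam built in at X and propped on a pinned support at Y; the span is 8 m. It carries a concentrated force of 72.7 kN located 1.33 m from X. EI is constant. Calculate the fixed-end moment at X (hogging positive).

M_X = 73.91 kN·m

Release the roller at Y. Primary structure: cantilever fixed at X.
Free-end deflection of the primary structure under the applied loading (downward +):
  point load 72.7 at a = 1.33: Pa²(3L − a)/(6EI) = 485.9/EI
Tip deflection under a unit load at Y: L³/(3EI) = 170.7/EI.
Compatibility at Y: δ_0 − R_Y·δ_{YY} = 0, so R_Y = 485.9/170.7 = 2.847 kN.
Moment equilibrium about X: M_X = Σ(load moments about X) − R_Y·L = 96.69 − 2.847×8 = 73.91 kN·m.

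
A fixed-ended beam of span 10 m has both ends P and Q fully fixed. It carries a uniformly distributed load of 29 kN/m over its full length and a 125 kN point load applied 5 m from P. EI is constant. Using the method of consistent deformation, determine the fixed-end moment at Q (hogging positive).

M_Q = 397.9 kN·m

Release both end moments; the primary structure is a simply-supported span PQ with redundants M_P and M_Q.
On the primary (simply-supported) span, the end slopes from the loading are:
  at P: UDL 29: wL³/(24EI) = 1208/EI
  at Q: UDL 29: wL³/(24EI) = 1208/EI
  at P: point load 125 at a = 5: Pab(L + b)/(6LEI) = 781.2/EI
  at Q: point load 125 at a = 5: Pab(L + a)/(6LEI) = 781.2/EI
  θ_P0 = 1990/EI,  θ_Q0 = 1990/EI
Flexibility coefficients: a unit moment at one end gives L/(3EI) there and L/(6EI) at the far end, so f₁₁ = f₂₂ = 3.333/EI and f₁₂ = f₂₁ = 1.667/EI.
Compatibility — zero rotation at each built-in end:
  3.333 M_P + 1.667 M_Q = 1990
  1.667 M_P + 3.333 M_Q = 1990
Solving the pair gives M_P = 397.9 kN·m and M_Q = 397.9 kN·m (hogging).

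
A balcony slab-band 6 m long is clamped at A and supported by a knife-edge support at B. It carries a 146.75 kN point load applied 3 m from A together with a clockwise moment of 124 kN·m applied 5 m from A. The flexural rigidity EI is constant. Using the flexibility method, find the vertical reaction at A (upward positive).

Take the reaction at B as the redundant and release it; the primary structure is a cantilever fixed at A.
Free-end deflection of the primary structure under the applied loading (downward +):
  point load 146.75 at a = 3: Pa²(3L − a)/(6EI) = 3302/EI
  clockwise couple 124 at a = 5: M₀a(2L − a)/(2EI) = 2170/EI
  δ_0 = 5472/EI
Flexibility coefficient — unit upward force at B: δ_{BB} = L³/(3EI) = 72/EI.
The prop prevents deflection at B: R_B = δ_0/δ_{BB} = 5472/72 = 76 kN.
Vertical equilibrium: R_A = ΣP − R_B = 146.8 − 76 = 70.75 kN.

R_A = 70.75 kN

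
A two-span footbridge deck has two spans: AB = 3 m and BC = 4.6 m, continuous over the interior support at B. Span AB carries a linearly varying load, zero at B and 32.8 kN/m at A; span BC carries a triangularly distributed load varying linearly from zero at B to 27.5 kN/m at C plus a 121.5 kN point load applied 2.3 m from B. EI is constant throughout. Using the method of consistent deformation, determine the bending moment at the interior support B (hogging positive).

Take M_B as the redundant. Released structure: two simple spans AB and BC with a hinge at B.
Rotations at B on the released spans (each span's end-slope, ×1/EI):
  span AB: triangular load, peak 32.8: 7w₀L³/(360EI) = 17.22/EI
  span BC: triangular load, peak 27.5: 7w₀L³/(360EI) = 52.05/EI
  span BC: point load 121.5 at a = 2.3: Pab(L + b)/(6LEI) = 160.7/EI
  relative rotation θ_0 = (17.22 + 212.7)/EI = 230/EI
A unit hogging moment at B produces rotation L₁/(3EI) + L₂/(3EI) = 2.533/EI.
Compatibility: M_B·(L₁+L₂)/(3EI) = θ_0, giving M_B = 90.77 kN·m (hogging).

M_B = 90.77 kN·m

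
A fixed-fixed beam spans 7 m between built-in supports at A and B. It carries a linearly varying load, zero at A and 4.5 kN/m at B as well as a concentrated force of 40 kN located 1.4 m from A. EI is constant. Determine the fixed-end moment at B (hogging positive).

M_B = 19.98 kN·m

Take the two fixed-end moments M_A, M_B as redundants; the released structure is the simple span AB.
Simple-span end rotations at A and B under the given loads:
  at A: triangular load, peak 4.5: 7w₀L³/(360EI) = 30.01/EI
  at B: triangular load, peak 4.5: w₀L³/(45EI) = 34.3/EI
  at A: point load 40 at a = 1.4: Pab(L + b)/(6LEI) = 94.08/EI
  at B: point load 40 at a = 1.4: Pab(L + a)/(6LEI) = 62.72/EI
  θ_A0 = 124.1/EI,  θ_B0 = 97.02/EI
Flexibility coefficients: a unit moment at one end gives L/(3EI) there and L/(6EI) at the far end, so f₁₁ = f₂₂ = 2.333/EI and f₁₂ = f₂₁ = 1.167/EI.
Compatibility — zero rotation at each built-in end:
  2.333 M_A + 1.167 M_B = 124.1
  1.167 M_A + 2.333 M_B = 97.02
Solving the pair gives M_A = 43.19 kN·m and M_B = 19.98 kN·m (hogging).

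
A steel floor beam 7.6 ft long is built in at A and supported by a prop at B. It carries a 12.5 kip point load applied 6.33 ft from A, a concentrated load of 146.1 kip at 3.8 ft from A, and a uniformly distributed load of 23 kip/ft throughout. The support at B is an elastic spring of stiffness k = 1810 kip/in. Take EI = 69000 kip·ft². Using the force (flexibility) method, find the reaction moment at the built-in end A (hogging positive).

Choose R_B as the redundant. The primary structure is the cantilever fixed at A.
Free-end deflection of the primary structure under the applied loading (downward +):
  point load 12.5 at a = 6.33: Pa²(3L − a)/(6EI) = 1375/EI
  point load 146.1 at a = 3.8: Pa²(3L − a)/(6EI) = 6681/EI
  UDL 23: wL⁴/(8EI) = 9592/EI
  δ_0 = 17647/EI
Tip deflection under a unit load at B: L³/(3EI) = 146.3/EI.
With EI = 69000 kip·ft²: δ_0 = 0.25576 ft and δ_{BB} = 0.002121 ft/kip.
Compatibility — the spring shortens by R_B/k under the reaction it provides: δ_0 − R_B·δ_{BB} = R_B/k. With 1/k = 1/(1810×12) ft/kip = 0.000046 ft/kip, R_B = δ_0 / (δ_{BB} + 1/k) = 0.25576 / (0.002121 + 0.000046) = 118 kip.
Moment equilibrium about A: M_A = Σ(load moments about A) − R_B·L = 1299 − 118×7.6 = 401.4 kip·ft.

M_A = 401.4 kip·ft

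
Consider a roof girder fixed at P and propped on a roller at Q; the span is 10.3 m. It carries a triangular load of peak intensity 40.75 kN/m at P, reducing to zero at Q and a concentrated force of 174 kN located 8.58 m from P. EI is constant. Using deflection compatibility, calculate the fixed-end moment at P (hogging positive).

M_P = 433.7 kN·m

Take the reaction at Q as the redundant and release it; the primary structure is a cantilever fixed at P.
Deflection at Q on the released cantilever, summing each load's contribution:
  triangular load, peak 40.75 at the fixed end: w₀L⁴/(30EI) = 15288/EI
  point load 174 at a = 8.58: Pa²(3L − a)/(6EI) = 47650/EI
  δ_0 = 62939/EI
Tip deflection under a unit load at Q: L³/(3EI) = 364.2/EI.
Compatibility at Q: δ_0 − R_Q·δ_{QQ} = 0, so R_Q = 62939/364.2 = 172.8 kN.
Moment equilibrium about P: M_P = Σ(load moments about P) − R_Q·L = 2213 − 172.8×10.3 = 433.7 kN·m.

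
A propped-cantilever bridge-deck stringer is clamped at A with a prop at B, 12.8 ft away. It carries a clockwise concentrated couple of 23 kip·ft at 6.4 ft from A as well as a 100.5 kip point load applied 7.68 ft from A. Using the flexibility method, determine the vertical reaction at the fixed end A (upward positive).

Release the roller at B. Primary structure: cantilever fixed at A.
Downward deflection at the released point B due to the loads:
  clockwise couple 23 at a = 6.4: M₀a(2L − a)/(2EI) = 1413/EI
  point load 100.5 at a = 7.68: Pa²(3L − a)/(6EI) = 30350/EI
  δ_0 = 31763/EI
Tip deflection under a unit load at B: L³/(3EI) = 699.1/EI.
The prop prevents deflection at B: R_B = δ_0/δ_{BB} = 31763/699.1 = 45.44 kip.
Vertical equilibrium: R_A = ΣP − R_B = 100.5 − 45.44 = 55.06 kip.

R_A = 55.06 kip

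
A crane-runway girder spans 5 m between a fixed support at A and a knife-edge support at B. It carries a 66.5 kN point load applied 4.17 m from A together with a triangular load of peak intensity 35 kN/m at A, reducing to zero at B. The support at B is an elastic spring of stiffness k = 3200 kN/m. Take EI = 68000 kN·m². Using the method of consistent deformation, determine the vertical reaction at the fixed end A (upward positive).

Release the roller at B. Primary structure: cantilever fixed at A.
Downward deflection at the released point B due to the loads:
  point load 66.5 at a = 4.17: Pa²(3L − a)/(6EI) = 2087/EI
  triangular load, peak 35 at the fixed end: w₀L⁴/(30EI) = 729.2/EI
  δ_0 = 2816/EI
Flexibility coefficient — unit upward force at B: δ_{BB} = L³/(3EI) = 41.67/EI.
With EI = 68000 kN·m²: δ_0 = 0.041418 m and δ_{BB} = 0.000613 m/kN.
Compatibility — the spring shortens by R_B/k under the reaction it provides: δ_0 − R_B·δ_{BB} = R_B/k. With 1/k = 0.000313 m/kN, R_B = δ_0 / (δ_{BB} + 1/k) = 0.041418 / (0.000613 + 0.000313) = 44.76 kN.
Vertical equilibrium: R_A = ΣP − R_B = 154 − 44.76 = 109.2 kN.

R_A = 109.2 kN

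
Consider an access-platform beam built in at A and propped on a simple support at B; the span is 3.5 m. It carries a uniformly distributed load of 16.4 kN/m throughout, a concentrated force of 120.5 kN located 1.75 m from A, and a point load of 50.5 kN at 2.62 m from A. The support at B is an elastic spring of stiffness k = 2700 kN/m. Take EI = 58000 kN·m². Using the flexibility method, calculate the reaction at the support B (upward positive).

Take the reaction at B as the redundant and release it; the primary structure is a cantilever fixed at A.
Deflection at B on the released cantilever, summing each load's contribution:
  UDL 16.4: wL⁴/(8EI) = 307.6/EI
  point load 120.5 at a = 1.75: Pa²(3L − a)/(6EI) = 538.2/EI
  point load 50.5 at a = 2.62: Pa²(3L − a)/(6EI) = 455.3/EI
  δ_0 = 1301/EI
Tip deflection under a unit load at B: L³/(3EI) = 14.29/EI.
With EI = 58000 kN·m²: δ_0 = 0.022432 m and δ_{BB} = 0.000246 m/kN.
Compatibility — the spring shortens by R_B/k under the reaction it provides: δ_0 − R_B·δ_{BB} = R_B/k. With 1/k = 0.00037 m/kN, R_B = δ_0 / (δ_{BB} + 1/k) = 0.022432 / (0.000246 + 0.00037) = 36.37 kN.

R_B = 36.37 kN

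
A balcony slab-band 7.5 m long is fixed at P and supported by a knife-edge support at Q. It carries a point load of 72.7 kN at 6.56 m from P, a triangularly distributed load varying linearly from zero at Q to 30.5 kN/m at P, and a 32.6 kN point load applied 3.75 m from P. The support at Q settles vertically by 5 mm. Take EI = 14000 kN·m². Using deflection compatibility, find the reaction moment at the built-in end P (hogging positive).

Take the reaction at Q as the redundant and release it; the primary structure is a cantilever fixed at P.
Downward deflection at the released point Q due to the loads:
  point load 72.7 at a = 6.56: Pa²(3L − a)/(6EI) = 8311/EI
  triangular load, peak 30.5 at the fixed end: w₀L⁴/(30EI) = 3217/EI
  point load 32.6 at a = 3.75: Pa²(3L − a)/(6EI) = 1433/EI
  δ_0 = 12961/EI
Tip deflection under a unit load at Q: L³/(3EI) = 140.6/EI.
With EI = 14000 kN·m²: δ_0 = 0.92578 m and δ_{QQ} = 0.010045 m/kN.
Compatibility — the beam at Q must follow the support down by 0.005 m: δ_0 − R_Q·δ_{QQ} = 0.005, so R_Q = (0.92578 − 0.005)/0.010045 = 91.67 kN.
Moment equilibrium about P: M_P = Σ(load moments about P) − R_Q·L = 885.1 − 91.67×7.5 = 197.6 kN·m.

M_P = 197.6 kN·m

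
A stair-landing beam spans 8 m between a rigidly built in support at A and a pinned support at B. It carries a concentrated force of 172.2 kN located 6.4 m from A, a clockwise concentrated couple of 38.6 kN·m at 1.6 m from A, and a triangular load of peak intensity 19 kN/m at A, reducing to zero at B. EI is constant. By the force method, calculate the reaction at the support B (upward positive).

Release the roller at B. Primary structure: cantilever fixed at A.
Deflection at B on the released cantilever, summing each load's contribution:
  point load 172.2 at a = 6.4: Pa²(3L − a)/(6EI) = 20690/EI
  clockwise couple 38.6 at a = 1.6: M₀a(2L − a)/(2EI) = 444.7/EI
  triangular load, peak 19 at the fixed end: w₀L⁴/(30EI) = 2594/EI
  δ_0 = 23729/EI
Tip deflection under a unit load at B: L³/(3EI) = 170.7/EI.
The prop prevents deflection at B: R_B = δ_0/δ_{BB} = 23729/170.7 = 139 kN.

R_B = 139 kN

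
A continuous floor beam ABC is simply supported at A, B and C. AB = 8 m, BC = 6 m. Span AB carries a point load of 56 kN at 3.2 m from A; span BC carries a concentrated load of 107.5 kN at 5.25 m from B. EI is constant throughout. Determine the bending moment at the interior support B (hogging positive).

Release continuity at B by inserting a hinge; the redundant is the internal moment M_B. The primary structure is two simply-supported spans AB and BC.
Rotations at B on the released spans (each span's end-slope, ×1/EI):
  span AB: point load 56 at a = 3.2: Pab(L + a)/(6LEI) = 200.7/EI
  span BC: point load 107.5 at a = 5.25: Pab(L + b)/(6LEI) = 79.37/EI
  relative rotation θ_0 = (200.7 + 79.37)/EI = 280.1/EI
A unit hogging moment at B produces rotation L₁/(3EI) + L₂/(3EI) = 4.667/EI.
Slope continuity at B: θ_0 = M_B·4.667/EI, so M_B = 280.1/4.667 = 60.01 kN·m (hogging).

M_B = 60.01 kN·m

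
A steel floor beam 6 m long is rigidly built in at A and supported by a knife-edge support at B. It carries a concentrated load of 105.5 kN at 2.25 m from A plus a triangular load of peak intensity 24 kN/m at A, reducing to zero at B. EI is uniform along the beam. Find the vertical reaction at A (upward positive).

Choose R_B as the redundant. The primary structure is the cantilever fixed at A.
Primary-structure tip deflection at B by superposition:
  point load 105.5 at a = 2.25: Pa²(3L − a)/(6EI) = 1402/EI
  triangular load, peak 24 at the fixed end: w₀L⁴/(30EI) = 1037/EI
  δ_0 = 2439/EI
Flexibility coefficient — unit upward force at B: δ_{BB} = L³/(3EI) = 72/EI.
The prop prevents deflection at B: R_B = δ_0/δ_{BB} = 2439/72 = 33.87 kN.
Vertical equilibrium: R_A = ΣP − R_B = 177.5 − 33.87 = 143.6 kN.

R_A = 143.6 kN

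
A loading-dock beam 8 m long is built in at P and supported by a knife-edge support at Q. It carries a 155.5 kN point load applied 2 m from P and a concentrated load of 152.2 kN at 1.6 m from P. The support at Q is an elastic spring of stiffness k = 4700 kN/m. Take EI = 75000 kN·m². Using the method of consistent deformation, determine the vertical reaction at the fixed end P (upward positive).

Take the reaction at Q as the redundant and release it; the primary structure is a cantilever fixed at P.
Primary-structure tip deflection at Q by superposition:
  point load 155.5 at a = 2: Pa²(3L − a)/(6EI) = 2281/EI
  point load 152.2 at a = 1.6: Pa²(3L − a)/(6EI) = 1455/EI
  δ_0 = 3735/EI
Tip deflection under a unit load at Q: L³/(3EI) = 170.7/EI.
With EI = 75000 kN·m²: δ_0 = 0.049804 m and δ_{QQ} = 0.002276 m/kN.
Compatibility — the spring shortens by R_Q/k under the reaction it provides: δ_0 − R_Q·δ_{QQ} = R_Q/k. With 1/k = 0.000213 m/kN, R_Q = δ_0 / (δ_{QQ} + 1/k) = 0.049804 / (0.002276 + 0.000213) = 20.02 kN.
Vertical equilibrium: R_P = ΣP − R_Q = 307.7 − 20.02 = 287.7 kN.

R_P = 287.7 kN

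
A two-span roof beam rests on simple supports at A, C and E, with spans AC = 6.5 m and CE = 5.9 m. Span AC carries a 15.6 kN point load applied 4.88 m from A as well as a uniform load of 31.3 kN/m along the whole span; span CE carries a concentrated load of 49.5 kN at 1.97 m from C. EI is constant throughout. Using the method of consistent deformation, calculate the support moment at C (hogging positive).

Insert a hinge at C; M_C is the redundant, and each span becomes simply supported.
Discontinuity in slope at C on the released structure — sum the simple-span end rotations:
  span AC: point load 15.6 at a = 4.88: Pab(L + a)/(6LEI) = 35.99/EI
  span AC: UDL 31.3: wL³/(24EI) = 358.2/EI
  span CE: point load 49.5 at a = 1.97: Pab(L + b)/(6LEI) = 106.4/EI
  relative rotation θ_0 = (394.1 + 106.4)/EI = 500.6/EI
A unit hogging moment at C produces rotation L₁/(3EI) + L₂/(3EI) = 4.133/EI.
Slope continuity at C: θ_0 = M_C·4.133/EI, so M_C = 500.6/4.133 = 121.1 kN·m (hogging).

M_C = 121.1 kN·m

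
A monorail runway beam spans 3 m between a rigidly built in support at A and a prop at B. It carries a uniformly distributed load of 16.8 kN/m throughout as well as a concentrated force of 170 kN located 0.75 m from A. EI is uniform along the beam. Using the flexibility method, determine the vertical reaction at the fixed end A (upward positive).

R_A = 186.9 kN

Choose R_B as the redundant. The primary structure is the cantilever fixed at A.
Free-end deflection of the primary structure under the applied loading (downward +):
  UDL 16.8: wL⁴/(8EI) = 170.1/EI
  point load 170 at a = 0.75: Pa²(3L − a)/(6EI) = 131.5/EI
  δ_0 = 301.6/EI
Flexibility coefficient — unit upward force at B: δ_{BB} = L³/(3EI) = 9/EI.
Compatibility at B: δ_0 − R_B·δ_{BB} = 0, so R_B = 301.6/9 = 33.51 kN.
Vertical equilibrium: R_A = ΣP − R_B = 220.4 − 33.51 = 186.9 kN.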